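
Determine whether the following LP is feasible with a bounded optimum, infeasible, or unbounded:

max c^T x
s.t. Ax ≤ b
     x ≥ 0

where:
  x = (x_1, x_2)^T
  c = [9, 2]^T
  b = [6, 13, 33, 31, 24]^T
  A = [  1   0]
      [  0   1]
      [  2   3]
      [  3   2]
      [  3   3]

Feasible with a bounded optimal solution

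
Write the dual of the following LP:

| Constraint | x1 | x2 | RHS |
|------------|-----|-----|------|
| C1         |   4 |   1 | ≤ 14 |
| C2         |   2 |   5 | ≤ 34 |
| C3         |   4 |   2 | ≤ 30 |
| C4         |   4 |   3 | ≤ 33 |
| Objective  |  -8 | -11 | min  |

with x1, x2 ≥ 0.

Primal min cᵀx s.t. Ax ≤ b, x ≥ 0  →  Dual max −bᵀy s.t. Aᵀy ≥ −c, y ≥ 0.

Maximize: z = -14y1 - 34y2 - 30y3 - 33y4

Subject to:
  4y1 + 2y2 + 4y3 + 4y4 ≥ 8
  y1 + 5y2 + 2y3 + 3y4 ≥ 11
  y1, y2, y3, y4 ≥ 0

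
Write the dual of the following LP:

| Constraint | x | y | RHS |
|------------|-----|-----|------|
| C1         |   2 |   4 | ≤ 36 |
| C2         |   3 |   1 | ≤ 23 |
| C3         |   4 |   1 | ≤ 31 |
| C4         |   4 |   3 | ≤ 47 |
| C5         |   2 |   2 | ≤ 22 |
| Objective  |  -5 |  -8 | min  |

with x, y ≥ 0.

Primal min cᵀx s.t. Ax ≤ b, x ≥ 0  →  Dual max −bᵀy s.t. Aᵀy ≥ −c, y ≥ 0.

Maximize: z = -36y1 - 23y2 - 31y3 - 47y4 - 22y5

Subject to:
  2y1 + 3y2 + 4y3 + 4y4 + 2y5 ≥ 5
  4y1 + y2 + y3 + 3y4 + 2y5 ≥ 8
  y1, y2, y3, y4, y5 ≥ 0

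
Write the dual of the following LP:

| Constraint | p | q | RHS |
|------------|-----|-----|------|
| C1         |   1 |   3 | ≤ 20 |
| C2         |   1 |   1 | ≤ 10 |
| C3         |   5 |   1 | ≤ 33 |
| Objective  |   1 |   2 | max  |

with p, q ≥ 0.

Primal max cᵀx s.t. Ax ≤ b, x ≥ 0  →  Dual min bᵀy s.t. Aᵀy ≥ c, y ≥ 0.

Minimize: z = 20y1 + 10y2 + 33y3

Subject to:
  y1 + y2 + 5y3 ≥ 1
  3y1 + y2 + y3 ≥ 2
  y1, y2, y3 ≥ 0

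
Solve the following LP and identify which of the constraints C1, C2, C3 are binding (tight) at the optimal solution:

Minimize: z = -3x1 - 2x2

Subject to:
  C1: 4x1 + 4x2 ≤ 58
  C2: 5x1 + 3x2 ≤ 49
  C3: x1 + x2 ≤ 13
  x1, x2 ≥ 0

At x1 = 5, x2 = 8, compute slack b - a·x for each constraint:
  C1: 58 − 52 = 6  (slack)
  C2: 49 − 49 = 0  (binding)
  C3: 13 − 13 = 0  (binding)

Optimal: x1 = 5, x2 = 8
Binding: C2, C3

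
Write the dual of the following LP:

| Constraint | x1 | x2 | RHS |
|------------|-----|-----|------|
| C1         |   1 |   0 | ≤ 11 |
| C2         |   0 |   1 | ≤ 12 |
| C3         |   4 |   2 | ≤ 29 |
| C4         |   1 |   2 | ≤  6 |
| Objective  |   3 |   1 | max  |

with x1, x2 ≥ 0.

Primal max cᵀx s.t. Ax ≤ b, x ≥ 0  →  Dual min bᵀy s.t. Aᵀy ≥ c, y ≥ 0.

Minimize: z = 11y1 + 12y2 + 29y3 + 6y4

Subject to:
  y1 + 4y3 + y4 ≥ 3
  y2 + 2y3 + 2y4 ≥ 1
  y1, y2, y3, y4 ≥ 0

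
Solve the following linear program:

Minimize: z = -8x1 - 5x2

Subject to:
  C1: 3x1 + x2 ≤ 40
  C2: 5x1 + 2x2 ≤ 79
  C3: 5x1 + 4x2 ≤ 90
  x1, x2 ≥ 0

Evaluate the objective at each vertex of the feasible region:
  z(0, 0) = 0
  z(13.33, 0) = -106.7
  z(10, 10) = -130  ←
  z(0, 22.5) = -112.5
The minimum is at x1 = 10, x2 = 10.

x1 = 10, x2 = 10, z = -130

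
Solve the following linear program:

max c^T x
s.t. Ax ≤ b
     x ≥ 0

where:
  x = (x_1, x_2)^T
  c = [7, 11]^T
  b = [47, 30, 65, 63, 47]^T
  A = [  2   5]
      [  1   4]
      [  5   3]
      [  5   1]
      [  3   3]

Evaluate the objective at each vertex of the feasible region:
  z(0, 0) = 0
  z(12.6, 0) = 88.2
  z(12.4, 1) = 97.8
  z(10, 5) = 125  ←
  z(0, 7.5) = 82.5
The maximum is at x_1 = 10, x_2 = 5.

x_1 = 10, x_2 = 5, z = 125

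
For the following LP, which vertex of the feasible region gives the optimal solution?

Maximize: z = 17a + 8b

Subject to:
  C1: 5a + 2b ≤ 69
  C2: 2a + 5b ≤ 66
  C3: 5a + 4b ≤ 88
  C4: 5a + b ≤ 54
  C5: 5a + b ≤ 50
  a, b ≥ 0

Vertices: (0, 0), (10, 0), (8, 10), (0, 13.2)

Evaluate the objective at each vertex of the feasible region:
  z(0, 0) = 0
  z(10, 0) = 170
  z(8, 10) = 216  ←
  z(0, 13.2) = 105.6
The maximum is at a = 8, b = 10.

(8, 10)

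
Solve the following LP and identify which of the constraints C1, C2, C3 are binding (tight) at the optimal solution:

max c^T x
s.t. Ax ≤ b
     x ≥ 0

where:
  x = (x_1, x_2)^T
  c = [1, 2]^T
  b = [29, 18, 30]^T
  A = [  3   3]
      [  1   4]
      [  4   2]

At x_1 = 6, x_2 = 3, compute slack b - a·x for each constraint:
  C1: 29 − 27 = 2  (slack)
  C2: 18 − 18 = 0  (binding)
  C3: 30 − 30 = 0  (binding)

Optimal: x_1 = 6, x_2 = 3
Binding: C2, C3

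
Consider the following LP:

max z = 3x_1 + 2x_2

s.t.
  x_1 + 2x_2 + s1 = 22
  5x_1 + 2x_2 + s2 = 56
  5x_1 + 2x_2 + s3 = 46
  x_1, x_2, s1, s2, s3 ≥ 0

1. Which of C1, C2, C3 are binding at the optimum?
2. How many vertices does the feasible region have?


1. C1, C3
2. 4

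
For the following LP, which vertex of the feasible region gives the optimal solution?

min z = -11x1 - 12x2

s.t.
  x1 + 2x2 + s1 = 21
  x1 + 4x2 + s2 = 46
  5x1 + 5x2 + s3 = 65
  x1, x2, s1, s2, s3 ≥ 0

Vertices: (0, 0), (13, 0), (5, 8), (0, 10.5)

Evaluate the objective at each vertex of the feasible region:
  z(0, 0) = 0
  z(13, 0) = -143
  z(5, 8) = -151  ←
  z(0, 10.5) = -126
The minimum is at x1 = 5, x2 = 8.

(5, 8)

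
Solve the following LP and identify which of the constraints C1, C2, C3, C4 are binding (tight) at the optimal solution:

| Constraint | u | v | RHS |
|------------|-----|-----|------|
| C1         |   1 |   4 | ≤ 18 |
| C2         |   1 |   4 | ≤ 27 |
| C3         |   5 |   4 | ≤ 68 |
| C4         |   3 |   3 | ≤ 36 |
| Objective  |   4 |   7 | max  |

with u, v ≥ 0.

At u = 10, v = 2, compute slack b - a·x for each constraint:
  C1: 18 − 18 = 0  (binding)
  C2: 27 − 18 = 9  (slack)
  C3: 68 − 58 = 10  (slack)
  C4: 36 − 36 = 0  (binding)

Optimal: u = 10, v = 2
Binding: C1, C4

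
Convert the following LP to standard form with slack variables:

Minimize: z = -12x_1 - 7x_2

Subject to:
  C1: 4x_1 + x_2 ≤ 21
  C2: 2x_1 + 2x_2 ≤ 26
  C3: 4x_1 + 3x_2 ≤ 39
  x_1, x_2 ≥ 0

min z = -12x_1 - 7x_2

s.t.
  4x_1 + x_2 + s1 = 21
  2x_1 + 2x_2 + s2 = 26
  4x_1 + 3x_2 + s3 = 39
  x_1, x_2, s1, s2, s3 ≥ 0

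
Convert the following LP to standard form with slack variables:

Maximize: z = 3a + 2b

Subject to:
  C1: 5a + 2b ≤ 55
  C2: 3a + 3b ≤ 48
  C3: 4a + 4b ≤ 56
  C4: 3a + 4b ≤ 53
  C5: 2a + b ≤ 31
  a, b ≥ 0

max z = 3a + 2b

s.t.
  5a + 2b + s1 = 55
  3a + 3b + s2 = 48
  4a + 4b + s3 = 56
  3a + 4b + s4 = 53
  2a + b + s5 = 31
  a, b, s1, s2, s3, s4, s5 ≥ 0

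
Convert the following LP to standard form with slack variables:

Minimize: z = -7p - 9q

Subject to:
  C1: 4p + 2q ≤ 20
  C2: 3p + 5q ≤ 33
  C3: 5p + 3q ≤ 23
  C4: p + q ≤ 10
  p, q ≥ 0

min z = -7p - 9q

s.t.
  4p + 2q + s1 = 20
  3p + 5q + s2 = 33
  5p + 3q + s3 = 23
  p + q + s4 = 10
  p, q, s1, s2, s3, s4 ≥ 0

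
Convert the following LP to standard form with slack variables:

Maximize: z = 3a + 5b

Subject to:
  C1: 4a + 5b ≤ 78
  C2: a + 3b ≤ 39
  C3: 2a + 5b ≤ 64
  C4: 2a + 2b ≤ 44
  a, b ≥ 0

max z = 3a + 5b

s.t.
  4a + 5b + s1 = 78
  a + 3b + s2 = 39
  2a + 5b + s3 = 64
  2a + 2b + s4 = 44
  a, b, s1, s2, s3, s4 ≥ 0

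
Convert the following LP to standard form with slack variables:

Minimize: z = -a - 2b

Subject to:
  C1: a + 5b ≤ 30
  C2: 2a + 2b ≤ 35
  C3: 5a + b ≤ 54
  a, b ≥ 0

min z = -a - 2b

s.t.
  a + 5b + s1 = 30
  2a + 2b + s2 = 35
  5a + b + s3 = 54
  a, b, s1, s2, s3 ≥ 0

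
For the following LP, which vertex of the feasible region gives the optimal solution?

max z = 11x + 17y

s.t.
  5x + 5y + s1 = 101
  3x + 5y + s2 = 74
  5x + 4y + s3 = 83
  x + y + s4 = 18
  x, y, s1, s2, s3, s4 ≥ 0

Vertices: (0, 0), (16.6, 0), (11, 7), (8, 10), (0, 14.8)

Evaluate the objective at each vertex of the feasible region:
  z(0, 0) = 0
  z(16.6, 0) = 182.6
  z(11, 7) = 240
  z(8, 10) = 258  ←
  z(0, 14.8) = 251.6
The maximum is at x = 8, y = 10.

(8, 10)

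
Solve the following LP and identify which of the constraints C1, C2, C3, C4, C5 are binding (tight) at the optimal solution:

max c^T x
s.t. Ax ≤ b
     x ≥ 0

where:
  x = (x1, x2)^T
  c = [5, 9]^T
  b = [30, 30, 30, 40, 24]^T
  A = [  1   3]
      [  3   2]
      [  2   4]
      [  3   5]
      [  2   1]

At x1 = 5, x2 = 5, compute slack b - a·x for each constraint:
  C1: 30 − 20 = 10  (slack)
  C2: 30 − 25 = 5  (slack)
  C3: 30 − 30 = 0  (binding)
  C4: 40 − 40 = 0  (binding)
  C5: 24 − 15 = 9  (slack)

Optimal: x1 = 5, x2 = 5
Binding: C3, C4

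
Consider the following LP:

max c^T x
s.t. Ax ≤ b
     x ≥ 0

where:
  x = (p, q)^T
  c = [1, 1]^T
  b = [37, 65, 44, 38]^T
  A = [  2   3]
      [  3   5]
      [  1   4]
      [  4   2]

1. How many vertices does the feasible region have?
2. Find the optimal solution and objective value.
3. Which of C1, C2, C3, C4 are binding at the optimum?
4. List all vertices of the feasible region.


1. 5
2. p = 5, q = 9, z = 14
3. C1, C4
4. (0, 0), (9.5, 0), (5, 9), (3.2, 10.2), (0, 11)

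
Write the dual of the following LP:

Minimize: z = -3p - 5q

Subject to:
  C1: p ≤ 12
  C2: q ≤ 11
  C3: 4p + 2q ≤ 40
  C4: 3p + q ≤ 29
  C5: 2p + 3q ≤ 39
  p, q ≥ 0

Primal min cᵀx s.t. Ax ≤ b, x ≥ 0  →  Dual max −bᵀy s.t. Aᵀy ≥ −c, y ≥ 0.

Maximize: z = -12y1 - 11y2 - 40y3 - 29y4 - 39y5

Subject to:
  y1 + 4y3 + 3y4 + 2y5 ≥ 3
  y2 + 2y3 + y4 + 3y5 ≥ 5
  y1, y2, y3, y4, y5 ≥ 0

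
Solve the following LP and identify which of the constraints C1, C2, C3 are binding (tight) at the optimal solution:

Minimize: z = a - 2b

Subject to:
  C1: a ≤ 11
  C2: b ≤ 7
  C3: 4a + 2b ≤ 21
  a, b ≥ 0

At a = 0, b = 7, compute slack b - a·x for each constraint:
  C1: 11 − 0 = 11  (slack)
  C2: 7 − 7 = 0  (binding)
  C3: 21 − 14 = 7  (slack)

Optimal: a = 0, b = 7
Binding: C2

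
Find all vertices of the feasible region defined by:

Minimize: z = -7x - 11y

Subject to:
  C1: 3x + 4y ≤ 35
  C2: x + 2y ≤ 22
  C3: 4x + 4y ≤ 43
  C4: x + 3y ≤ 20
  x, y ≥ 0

(0, 0), (10.75, 0), (8, 2.75), (5, 5), (0, 6.667)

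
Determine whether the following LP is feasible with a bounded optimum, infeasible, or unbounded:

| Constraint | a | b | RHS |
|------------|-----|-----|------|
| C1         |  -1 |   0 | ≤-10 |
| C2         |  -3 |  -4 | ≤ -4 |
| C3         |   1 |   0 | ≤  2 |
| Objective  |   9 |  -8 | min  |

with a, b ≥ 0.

Infeasible (no feasible solution exists)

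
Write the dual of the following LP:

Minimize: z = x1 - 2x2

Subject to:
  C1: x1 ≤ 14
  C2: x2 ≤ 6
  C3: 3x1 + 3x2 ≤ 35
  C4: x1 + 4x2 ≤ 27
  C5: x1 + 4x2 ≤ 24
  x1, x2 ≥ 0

Primal min cᵀx s.t. Ax ≤ b, x ≥ 0  →  Dual max −bᵀy s.t. Aᵀy ≥ −c, y ≥ 0.

Maximize: z = -14y1 - 6y2 - 35y3 - 27y4 - 24y5

Subject to:
  y1 + 3y3 + y4 + y5 ≥ -1
  y2 + 3y3 + 4y4 + 4y5 ≥ 2
  y1, y2, y3, y4, y5 ≥ 0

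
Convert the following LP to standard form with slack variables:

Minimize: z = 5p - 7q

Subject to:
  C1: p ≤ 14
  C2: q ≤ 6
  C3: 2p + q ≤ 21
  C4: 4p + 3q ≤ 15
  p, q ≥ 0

min z = 5p - 7q

s.t.
  p + s1 = 14
  q + s2 = 6
  2p + q + s3 = 21
  4p + 3q + s4 = 15
  p, q, s1, s2, s3, s4 ≥ 0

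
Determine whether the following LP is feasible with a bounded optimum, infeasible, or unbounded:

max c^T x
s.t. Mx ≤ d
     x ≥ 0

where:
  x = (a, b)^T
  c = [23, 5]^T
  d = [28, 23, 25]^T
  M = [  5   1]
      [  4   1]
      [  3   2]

Feasible with a bounded optimal solution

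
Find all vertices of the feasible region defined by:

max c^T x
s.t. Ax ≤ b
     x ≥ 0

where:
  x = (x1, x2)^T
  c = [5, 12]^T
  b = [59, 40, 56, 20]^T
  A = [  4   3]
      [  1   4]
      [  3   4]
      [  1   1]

(0, 0), (14.75, 0), (9.714, 6.714), (8, 8), (0, 10)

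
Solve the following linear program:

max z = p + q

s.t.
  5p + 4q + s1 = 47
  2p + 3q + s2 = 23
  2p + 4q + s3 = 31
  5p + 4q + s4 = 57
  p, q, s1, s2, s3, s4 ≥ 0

Evaluate the objective at each vertex of the feasible region:
  z(0, 0) = 0
  z(9.4, 0) = 9.4
  z(7, 3) = 10  ←
  z(0, 7.667) = 7.667
The maximum is at p = 7, q = 3.

p = 7, q = 3, z = 10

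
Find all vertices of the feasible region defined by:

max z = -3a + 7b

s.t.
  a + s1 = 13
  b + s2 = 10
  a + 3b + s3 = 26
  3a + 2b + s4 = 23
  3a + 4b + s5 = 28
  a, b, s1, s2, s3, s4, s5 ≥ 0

(0, 0), (7.667, 0), (6, 2.5), (0, 7)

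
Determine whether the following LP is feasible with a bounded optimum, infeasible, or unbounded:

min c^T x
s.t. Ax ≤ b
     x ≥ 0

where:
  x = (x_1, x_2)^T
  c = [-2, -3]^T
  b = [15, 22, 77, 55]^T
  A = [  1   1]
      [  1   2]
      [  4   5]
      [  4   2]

Feasible with a bounded optimal solution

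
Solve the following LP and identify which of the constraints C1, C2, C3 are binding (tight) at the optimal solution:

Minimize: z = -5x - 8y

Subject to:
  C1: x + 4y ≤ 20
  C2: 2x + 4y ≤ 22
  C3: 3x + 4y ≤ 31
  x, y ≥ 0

At x = 9, y = 1, compute slack b - a·x for each constraint:
  C1: 20 − 13 = 7  (slack)
  C2: 22 − 22 = 0  (binding)
  C3: 31 − 31 = 0  (binding)

Optimal: x = 9, y = 1
Binding: C2, C3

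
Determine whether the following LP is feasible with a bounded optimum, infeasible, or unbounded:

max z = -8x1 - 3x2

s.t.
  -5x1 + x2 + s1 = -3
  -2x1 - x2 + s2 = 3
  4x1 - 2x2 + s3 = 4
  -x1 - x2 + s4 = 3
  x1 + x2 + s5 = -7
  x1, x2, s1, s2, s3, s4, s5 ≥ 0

Infeasible (no feasible solution exists)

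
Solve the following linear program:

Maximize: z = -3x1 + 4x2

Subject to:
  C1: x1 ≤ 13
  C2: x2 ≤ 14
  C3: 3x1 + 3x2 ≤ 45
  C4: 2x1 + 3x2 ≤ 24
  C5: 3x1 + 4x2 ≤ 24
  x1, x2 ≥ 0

Evaluate the objective at each vertex of the feasible region:
  z(0, 0) = 0
  z(8, 0) = -24
  z(0, 6) = 24  ←
The maximum is at x1 = 0, x2 = 6.

x1 = 0, x2 = 6, z = 24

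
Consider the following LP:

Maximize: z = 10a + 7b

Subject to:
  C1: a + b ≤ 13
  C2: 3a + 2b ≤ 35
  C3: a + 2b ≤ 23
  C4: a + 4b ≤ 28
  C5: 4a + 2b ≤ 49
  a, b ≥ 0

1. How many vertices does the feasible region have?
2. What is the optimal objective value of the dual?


1. 5
2. 118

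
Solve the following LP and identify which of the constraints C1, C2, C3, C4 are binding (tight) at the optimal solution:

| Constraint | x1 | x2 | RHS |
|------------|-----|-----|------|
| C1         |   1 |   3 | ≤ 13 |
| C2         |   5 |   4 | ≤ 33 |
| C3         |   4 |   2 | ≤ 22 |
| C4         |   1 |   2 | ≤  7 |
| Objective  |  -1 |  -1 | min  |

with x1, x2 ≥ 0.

At x1 = 5, x2 = 1, compute slack b - a·x for each constraint:
  C1: 13 − 8 = 5  (slack)
  C2: 33 − 29 = 4  (slack)
  C3: 22 − 22 = 0  (binding)
  C4: 7 − 7 = 0  (binding)

Optimal: x1 = 5, x2 = 1
Binding: C3, C4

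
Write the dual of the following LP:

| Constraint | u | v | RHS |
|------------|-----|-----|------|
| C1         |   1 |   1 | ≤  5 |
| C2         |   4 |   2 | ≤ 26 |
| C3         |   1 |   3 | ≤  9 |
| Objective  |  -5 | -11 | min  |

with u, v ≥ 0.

Primal min cᵀx s.t. Ax ≤ b, x ≥ 0  →  Dual max −bᵀy s.t. Aᵀy ≥ −c, y ≥ 0.

Maximize: z = -5y1 - 26y2 - 9y3

Subject to:
  y1 + 4y2 + y3 ≥ 5
  y1 + 2y2 + 3y3 ≥ 11
  y1, y2, y3 ≥ 0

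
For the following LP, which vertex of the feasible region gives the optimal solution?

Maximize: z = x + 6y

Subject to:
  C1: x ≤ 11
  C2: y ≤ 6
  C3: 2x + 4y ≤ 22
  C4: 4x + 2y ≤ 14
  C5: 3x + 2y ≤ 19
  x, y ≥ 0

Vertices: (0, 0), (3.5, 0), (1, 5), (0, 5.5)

Evaluate the objective at each vertex of the feasible region:
  z(0, 0) = 0
  z(3.5, 0) = 3.5
  z(1, 5) = 31
  z(0, 5.5) = 33  ←
The maximum is at x = 0, y = 5.5.

(0, 5.5)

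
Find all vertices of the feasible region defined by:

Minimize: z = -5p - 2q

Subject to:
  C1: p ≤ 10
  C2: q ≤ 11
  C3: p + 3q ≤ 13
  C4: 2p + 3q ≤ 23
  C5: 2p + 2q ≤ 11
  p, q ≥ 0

(0, 0), (5.5, 0), (1.75, 3.75), (0, 4.333)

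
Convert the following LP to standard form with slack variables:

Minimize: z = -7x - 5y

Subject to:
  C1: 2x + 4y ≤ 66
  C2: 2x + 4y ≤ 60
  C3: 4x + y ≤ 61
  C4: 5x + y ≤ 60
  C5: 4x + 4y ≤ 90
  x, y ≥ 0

min z = -7x - 5y

s.t.
  2x + 4y + s1 = 66
  2x + 4y + s2 = 60
  4x + y + s3 = 61
  5x + y + s4 = 60
  4x + 4y + s5 = 90
  x, y, s1, s2, s3, s4, s5 ≥ 0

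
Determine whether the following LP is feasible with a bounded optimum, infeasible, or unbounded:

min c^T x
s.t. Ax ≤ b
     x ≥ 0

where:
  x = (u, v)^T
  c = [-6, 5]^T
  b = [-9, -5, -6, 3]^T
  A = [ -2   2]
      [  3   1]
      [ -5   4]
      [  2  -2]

Infeasible (no feasible solution exists)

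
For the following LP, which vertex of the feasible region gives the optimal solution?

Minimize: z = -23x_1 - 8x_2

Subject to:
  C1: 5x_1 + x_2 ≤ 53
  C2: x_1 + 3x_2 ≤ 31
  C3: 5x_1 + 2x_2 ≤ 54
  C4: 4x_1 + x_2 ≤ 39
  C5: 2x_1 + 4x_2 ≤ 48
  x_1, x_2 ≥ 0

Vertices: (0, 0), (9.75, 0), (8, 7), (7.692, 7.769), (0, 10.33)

Evaluate the objective at each vertex of the feasible region:
  z(0, 0) = 0
  z(9.75, 0) = -224.2
  z(8, 7) = -240  ←
  z(7.692, 7.769) = -239.1
  z(0, 10.33) = -82.67
The minimum is at x_1 = 8, x_2 = 7.

(8, 7)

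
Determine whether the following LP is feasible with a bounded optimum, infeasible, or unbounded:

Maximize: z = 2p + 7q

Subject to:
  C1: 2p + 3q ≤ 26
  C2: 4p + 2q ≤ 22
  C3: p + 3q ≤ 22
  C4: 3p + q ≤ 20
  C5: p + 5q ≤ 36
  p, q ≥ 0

Feasible with a bounded optimal solution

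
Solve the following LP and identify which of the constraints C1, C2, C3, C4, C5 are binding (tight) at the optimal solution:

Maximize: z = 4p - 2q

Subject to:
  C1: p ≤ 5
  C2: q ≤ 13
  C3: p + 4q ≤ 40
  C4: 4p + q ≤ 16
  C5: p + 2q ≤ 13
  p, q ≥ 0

At p = 4, q = 0, compute slack b - a·x for each constraint:
  C1: 5 − 4 = 1  (slack)
  C2: 13 − 0 = 13  (slack)
  C3: 40 − 4 = 36  (slack)
  C4: 16 − 16 = 0  (binding)
  C5: 13 − 4 = 9  (slack)

Optimal: p = 4, q = 0
Binding: C4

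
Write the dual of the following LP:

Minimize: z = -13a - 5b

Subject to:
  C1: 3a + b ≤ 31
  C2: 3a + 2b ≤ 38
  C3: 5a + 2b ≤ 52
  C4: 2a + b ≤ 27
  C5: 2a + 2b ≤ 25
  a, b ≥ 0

Primal min cᵀx s.t. Ax ≤ b, x ≥ 0  →  Dual max −bᵀy s.t. Aᵀy ≥ −c, y ≥ 0.

Maximize: z = -31y1 - 38y2 - 52y3 - 27y4 - 25y5

Subject to:
  3y1 + 3y2 + 5y3 + 2y4 + 2y5 ≥ 13
  y1 + 2y2 + 2y3 + y4 + 2y5 ≥ 5
  y1, y2, y3, y4, y5 ≥ 0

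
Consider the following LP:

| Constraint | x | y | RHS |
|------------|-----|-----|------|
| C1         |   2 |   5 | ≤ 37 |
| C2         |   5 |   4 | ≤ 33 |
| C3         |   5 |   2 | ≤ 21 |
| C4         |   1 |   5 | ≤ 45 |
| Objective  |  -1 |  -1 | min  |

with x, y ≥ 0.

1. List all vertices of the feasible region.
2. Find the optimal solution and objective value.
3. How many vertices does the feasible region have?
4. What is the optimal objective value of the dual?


1. (0, 0), (4.2, 0), (1.8, 6), (1, 7), (0, 7.4)
2. x = 1, y = 7, z = -8
3. 5
4. -8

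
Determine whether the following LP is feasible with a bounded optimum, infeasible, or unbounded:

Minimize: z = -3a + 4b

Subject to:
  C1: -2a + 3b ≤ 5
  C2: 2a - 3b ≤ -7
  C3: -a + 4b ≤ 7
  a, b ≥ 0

Infeasible (no feasible solution exists)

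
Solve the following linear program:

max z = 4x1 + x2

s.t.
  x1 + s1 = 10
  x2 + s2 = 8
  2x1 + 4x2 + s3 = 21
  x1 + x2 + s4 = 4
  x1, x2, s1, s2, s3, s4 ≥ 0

Evaluate the objective at each vertex of the feasible region:
  z(0, 0) = 0
  z(4, 0) = 16  ←
  z(0, 4) = 4
The maximum is at x1 = 4, x2 = 0.

x1 = 4, x2 = 0, z = 16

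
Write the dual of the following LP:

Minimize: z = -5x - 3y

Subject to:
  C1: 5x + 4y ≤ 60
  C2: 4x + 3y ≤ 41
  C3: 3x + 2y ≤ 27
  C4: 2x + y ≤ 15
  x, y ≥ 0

Primal min cᵀx s.t. Ax ≤ b, x ≥ 0  →  Dual max −bᵀy s.t. Aᵀy ≥ −c, y ≥ 0.

Maximize: z = -60y1 - 41y2 - 27y3 - 15y4

Subject to:
  5y1 + 4y2 + 3y3 + 2y4 ≥ 5
  4y1 + 3y2 + 2y3 + y4 ≥ 3
  y1, y2, y3, y4 ≥ 0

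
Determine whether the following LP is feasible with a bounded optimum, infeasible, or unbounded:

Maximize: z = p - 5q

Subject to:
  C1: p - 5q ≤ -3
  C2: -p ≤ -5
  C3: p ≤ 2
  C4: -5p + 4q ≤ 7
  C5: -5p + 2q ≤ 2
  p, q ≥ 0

Infeasible (no feasible solution exists)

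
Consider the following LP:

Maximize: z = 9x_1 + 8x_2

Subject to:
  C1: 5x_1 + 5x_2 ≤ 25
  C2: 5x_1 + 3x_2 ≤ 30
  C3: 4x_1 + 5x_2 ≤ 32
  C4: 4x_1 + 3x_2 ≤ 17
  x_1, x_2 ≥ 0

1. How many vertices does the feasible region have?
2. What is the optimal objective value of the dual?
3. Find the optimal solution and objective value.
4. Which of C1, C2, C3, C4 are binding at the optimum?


1. 4
2. 42
3. x_1 = 2, x_2 = 3, z = 42
4. C1, C4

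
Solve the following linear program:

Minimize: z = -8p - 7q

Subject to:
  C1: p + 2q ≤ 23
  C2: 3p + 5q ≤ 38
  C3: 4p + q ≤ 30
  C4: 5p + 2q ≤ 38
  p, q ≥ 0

Evaluate the objective at each vertex of the feasible region:
  z(0, 0) = 0
  z(7.5, 0) = -60
  z(7.333, 0.6667) = -63.33
  z(6, 4) = -76  ←
  z(0, 7.6) = -53.2
The minimum is at p = 6, q = 4.

p = 6, q = 4, z = -76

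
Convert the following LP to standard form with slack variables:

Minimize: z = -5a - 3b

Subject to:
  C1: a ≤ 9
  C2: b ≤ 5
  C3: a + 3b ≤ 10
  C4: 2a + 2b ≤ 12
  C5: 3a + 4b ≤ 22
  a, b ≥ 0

min z = -5a - 3b

s.t.
  a + s1 = 9
  b + s2 = 5
  a + 3b + s3 = 10
  2a + 2b + s4 = 12
  3a + 4b + s5 = 22
  a, b, s1, s2, s3, s4, s5 ≥ 0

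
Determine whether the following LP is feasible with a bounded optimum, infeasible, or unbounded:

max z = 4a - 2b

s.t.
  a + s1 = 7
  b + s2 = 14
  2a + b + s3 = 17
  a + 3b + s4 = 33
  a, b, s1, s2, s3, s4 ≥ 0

Feasible with a bounded optimal solution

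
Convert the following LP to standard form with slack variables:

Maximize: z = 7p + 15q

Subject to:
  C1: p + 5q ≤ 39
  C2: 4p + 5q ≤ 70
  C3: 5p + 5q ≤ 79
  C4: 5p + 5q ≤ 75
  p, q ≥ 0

max z = 7p + 15q

s.t.
  p + 5q + s1 = 39
  4p + 5q + s2 = 70
  5p + 5q + s3 = 79
  5p + 5q + s4 = 75
  p, q, s1, s2, s3, s4 ≥ 0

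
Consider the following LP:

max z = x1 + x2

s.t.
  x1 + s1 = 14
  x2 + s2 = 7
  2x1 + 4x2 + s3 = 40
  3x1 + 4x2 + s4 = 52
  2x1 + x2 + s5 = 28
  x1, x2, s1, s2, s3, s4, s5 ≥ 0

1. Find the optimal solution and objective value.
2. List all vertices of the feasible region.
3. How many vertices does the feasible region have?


1. x1 = 12, x2 = 4, z = 16
2. (0, 0), (14, 0), (12, 4), (6, 7), (0, 7)
3. 5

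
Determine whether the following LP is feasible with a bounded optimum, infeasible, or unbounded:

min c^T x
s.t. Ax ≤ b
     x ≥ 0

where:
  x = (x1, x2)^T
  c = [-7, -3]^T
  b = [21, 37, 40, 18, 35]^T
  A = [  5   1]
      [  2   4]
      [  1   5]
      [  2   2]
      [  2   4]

Feasible with a bounded optimal solution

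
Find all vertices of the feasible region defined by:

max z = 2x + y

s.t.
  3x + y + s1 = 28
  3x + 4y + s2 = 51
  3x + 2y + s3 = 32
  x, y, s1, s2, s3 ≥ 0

(0, 0), (9.333, 0), (8, 4), (4.333, 9.5), (0, 12.75)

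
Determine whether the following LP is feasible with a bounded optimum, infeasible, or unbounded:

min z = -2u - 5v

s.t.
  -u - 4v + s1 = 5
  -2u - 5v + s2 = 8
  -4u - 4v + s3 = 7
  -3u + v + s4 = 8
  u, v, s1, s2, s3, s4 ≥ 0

Unbounded (objective can decrease without bound)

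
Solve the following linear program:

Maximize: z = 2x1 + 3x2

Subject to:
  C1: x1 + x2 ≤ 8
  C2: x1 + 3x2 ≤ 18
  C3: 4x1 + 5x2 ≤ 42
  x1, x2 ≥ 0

Evaluate the objective at each vertex of the feasible region:
  z(0, 0) = 0
  z(8, 0) = 16
  z(3, 5) = 21  ←
  z(0, 6) = 18
The maximum is at x1 = 3, x2 = 5.

x1 = 3, x2 = 5, z = 21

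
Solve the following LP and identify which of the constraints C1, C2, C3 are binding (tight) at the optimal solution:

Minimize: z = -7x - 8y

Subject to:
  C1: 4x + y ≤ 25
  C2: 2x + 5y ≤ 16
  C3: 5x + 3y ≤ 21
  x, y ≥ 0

At x = 3, y = 2, compute slack b - a·x for each constraint:
  C1: 25 − 14 = 11  (slack)
  C2: 16 − 16 = 0  (binding)
  C3: 21 − 21 = 0  (binding)

Optimal: x = 3, y = 2
Binding: C2, C3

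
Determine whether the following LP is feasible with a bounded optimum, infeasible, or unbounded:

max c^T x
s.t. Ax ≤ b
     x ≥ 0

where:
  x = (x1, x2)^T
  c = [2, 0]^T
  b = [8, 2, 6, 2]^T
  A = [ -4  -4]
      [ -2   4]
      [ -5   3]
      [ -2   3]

Unbounded (objective can increase without bound)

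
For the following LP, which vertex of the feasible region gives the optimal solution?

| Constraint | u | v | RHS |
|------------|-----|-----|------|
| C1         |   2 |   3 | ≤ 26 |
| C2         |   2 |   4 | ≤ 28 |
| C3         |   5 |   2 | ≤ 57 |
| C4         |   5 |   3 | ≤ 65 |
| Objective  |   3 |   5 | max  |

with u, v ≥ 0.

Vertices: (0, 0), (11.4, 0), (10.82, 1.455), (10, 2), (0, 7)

Evaluate the objective at each vertex of the feasible region:
  z(0, 0) = 0
  z(11.4, 0) = 34.2
  z(10.82, 1.455) = 39.73
  z(10, 2) = 40  ←
  z(0, 7) = 35
The maximum is at u = 10, v = 2.

(10, 2)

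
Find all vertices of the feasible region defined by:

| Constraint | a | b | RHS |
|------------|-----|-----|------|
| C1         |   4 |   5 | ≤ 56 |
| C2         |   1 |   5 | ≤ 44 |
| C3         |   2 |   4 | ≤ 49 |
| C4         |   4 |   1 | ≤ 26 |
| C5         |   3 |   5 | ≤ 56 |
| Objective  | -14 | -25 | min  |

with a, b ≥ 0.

(0, 0), (6.5, 0), (4.625, 7.5), (4, 8), (0, 8.8)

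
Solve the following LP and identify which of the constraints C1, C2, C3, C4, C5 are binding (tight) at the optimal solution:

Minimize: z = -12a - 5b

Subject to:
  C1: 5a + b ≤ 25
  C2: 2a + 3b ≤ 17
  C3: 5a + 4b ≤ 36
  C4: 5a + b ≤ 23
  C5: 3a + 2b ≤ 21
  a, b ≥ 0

At a = 4, b = 3, compute slack b - a·x for each constraint:
  C1: 25 − 23 = 2  (slack)
  C2: 17 − 17 = 0  (binding)
  C3: 36 − 32 = 4  (slack)
  C4: 23 − 23 = 0  (binding)
  C5: 21 − 18 = 3  (slack)

Optimal: a = 4, b = 3
Binding: C2, C4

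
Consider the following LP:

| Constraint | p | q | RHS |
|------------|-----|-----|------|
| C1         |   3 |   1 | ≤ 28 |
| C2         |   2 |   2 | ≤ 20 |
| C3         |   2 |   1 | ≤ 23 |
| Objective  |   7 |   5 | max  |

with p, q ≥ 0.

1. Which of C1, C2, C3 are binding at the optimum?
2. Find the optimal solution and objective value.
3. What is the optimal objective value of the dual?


1. C1, C2
2. p = 9, q = 1, z = 68
3. 68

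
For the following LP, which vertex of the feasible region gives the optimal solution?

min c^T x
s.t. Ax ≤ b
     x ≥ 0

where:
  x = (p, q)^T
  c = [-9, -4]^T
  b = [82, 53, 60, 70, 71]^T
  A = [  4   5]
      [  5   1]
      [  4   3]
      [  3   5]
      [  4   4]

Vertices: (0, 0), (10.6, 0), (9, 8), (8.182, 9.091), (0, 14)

Evaluate the objective at each vertex of the feasible region:
  z(0, 0) = 0
  z(10.6, 0) = -95.4
  z(9, 8) = -113  ←
  z(8.182, 9.091) = -110
  z(0, 14) = -56
The minimum is at p = 9, q = 8.

(9, 8)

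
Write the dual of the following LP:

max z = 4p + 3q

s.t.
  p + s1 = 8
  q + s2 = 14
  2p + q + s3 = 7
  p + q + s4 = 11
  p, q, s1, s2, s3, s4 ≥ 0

Primal max cᵀx s.t. Ax ≤ b, x ≥ 0  →  Dual min bᵀy s.t. Aᵀy ≥ c, y ≥ 0.

Minimize: z = 8y1 + 14y2 + 7y3 + 11y4

Subject to:
  y1 + 2y3 + y4 ≥ 4
  y2 + y3 + y4 ≥ 3
  y1, y2, y3, y4 ≥ 0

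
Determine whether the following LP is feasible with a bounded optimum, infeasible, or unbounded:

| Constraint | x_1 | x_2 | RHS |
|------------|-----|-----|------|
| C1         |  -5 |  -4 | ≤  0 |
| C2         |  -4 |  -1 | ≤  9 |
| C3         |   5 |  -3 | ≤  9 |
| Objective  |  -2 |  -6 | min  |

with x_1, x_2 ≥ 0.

Unbounded (objective can decrease without bound)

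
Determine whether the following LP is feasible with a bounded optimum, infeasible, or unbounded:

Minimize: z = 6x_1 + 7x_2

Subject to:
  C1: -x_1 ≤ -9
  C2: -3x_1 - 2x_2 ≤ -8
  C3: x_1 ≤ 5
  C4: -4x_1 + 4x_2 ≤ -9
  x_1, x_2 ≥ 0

Infeasible (no feasible solution exists)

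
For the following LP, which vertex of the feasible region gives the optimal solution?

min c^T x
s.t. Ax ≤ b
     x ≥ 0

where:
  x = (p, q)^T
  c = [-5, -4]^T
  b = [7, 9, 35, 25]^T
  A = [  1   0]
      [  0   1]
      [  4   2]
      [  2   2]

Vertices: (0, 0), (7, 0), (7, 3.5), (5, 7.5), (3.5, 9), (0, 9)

Evaluate the objective at each vertex of the feasible region:
  z(0, 0) = 0
  z(7, 0) = -35
  z(7, 3.5) = -49
  z(5, 7.5) = -55  ←
  z(3.5, 9) = -53.5
  z(0, 9) = -36
The minimum is at p = 5, q = 7.5.

(5, 7.5)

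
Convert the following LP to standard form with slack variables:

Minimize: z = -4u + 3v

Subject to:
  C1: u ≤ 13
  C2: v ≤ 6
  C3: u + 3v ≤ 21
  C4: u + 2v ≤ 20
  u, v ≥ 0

min z = -4u + 3v

s.t.
  u + s1 = 13
  v + s2 = 6
  u + 3v + s3 = 21
  u + 2v + s4 = 20
  u, v, s1, s2, s3, s4 ≥ 0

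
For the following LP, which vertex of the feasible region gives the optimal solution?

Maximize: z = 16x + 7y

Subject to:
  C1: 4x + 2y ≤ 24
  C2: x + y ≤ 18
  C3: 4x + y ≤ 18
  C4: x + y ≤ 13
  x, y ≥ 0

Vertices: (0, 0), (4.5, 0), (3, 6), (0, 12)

Evaluate the objective at each vertex of the feasible region:
  z(0, 0) = 0
  z(4.5, 0) = 72
  z(3, 6) = 90  ←
  z(0, 12) = 84
The maximum is at x = 3, y = 6.

(3, 6)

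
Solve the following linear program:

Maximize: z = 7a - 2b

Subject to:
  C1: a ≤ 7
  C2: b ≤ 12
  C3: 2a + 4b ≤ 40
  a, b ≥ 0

Evaluate the objective at each vertex of the feasible region:
  z(0, 0) = 0
  z(7, 0) = 49  ←
  z(7, 6.5) = 36
  z(0, 10) = -20
The maximum is at a = 7, b = 0.

a = 7, b = 0, z = 49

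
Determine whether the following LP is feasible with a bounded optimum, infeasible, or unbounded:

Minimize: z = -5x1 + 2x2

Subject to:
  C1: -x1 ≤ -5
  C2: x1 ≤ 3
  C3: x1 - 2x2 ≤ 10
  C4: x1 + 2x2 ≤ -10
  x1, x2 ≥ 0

Infeasible (no feasible solution exists)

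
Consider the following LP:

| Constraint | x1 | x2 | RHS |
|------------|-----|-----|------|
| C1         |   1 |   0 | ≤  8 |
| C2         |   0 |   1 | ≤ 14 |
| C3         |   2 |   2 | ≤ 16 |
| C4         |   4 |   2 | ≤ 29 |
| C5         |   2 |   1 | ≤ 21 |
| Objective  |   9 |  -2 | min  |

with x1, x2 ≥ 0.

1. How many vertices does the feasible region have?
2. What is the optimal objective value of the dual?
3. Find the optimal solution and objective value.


1. 4
2. -16
3. x1 = 0, x2 = 8, z = -16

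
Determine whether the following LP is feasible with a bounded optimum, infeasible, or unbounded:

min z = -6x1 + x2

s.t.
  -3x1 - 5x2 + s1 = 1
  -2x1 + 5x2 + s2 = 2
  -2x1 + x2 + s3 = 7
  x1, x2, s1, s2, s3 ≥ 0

Unbounded (objective can decrease without bound)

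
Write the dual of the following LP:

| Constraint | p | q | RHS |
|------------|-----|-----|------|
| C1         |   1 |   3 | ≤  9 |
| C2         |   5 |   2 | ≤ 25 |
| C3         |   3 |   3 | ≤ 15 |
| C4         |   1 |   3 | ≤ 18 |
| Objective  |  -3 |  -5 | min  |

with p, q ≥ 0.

Primal min cᵀx s.t. Ax ≤ b, x ≥ 0  →  Dual max −bᵀy s.t. Aᵀy ≥ −c, y ≥ 0.

Maximize: z = -9y1 - 25y2 - 15y3 - 18y4

Subject to:
  y1 + 5y2 + 3y3 + y4 ≥ 3
  3y1 + 2y2 + 3y3 + 3y4 ≥ 5
  y1, y2, y3, y4 ≥ 0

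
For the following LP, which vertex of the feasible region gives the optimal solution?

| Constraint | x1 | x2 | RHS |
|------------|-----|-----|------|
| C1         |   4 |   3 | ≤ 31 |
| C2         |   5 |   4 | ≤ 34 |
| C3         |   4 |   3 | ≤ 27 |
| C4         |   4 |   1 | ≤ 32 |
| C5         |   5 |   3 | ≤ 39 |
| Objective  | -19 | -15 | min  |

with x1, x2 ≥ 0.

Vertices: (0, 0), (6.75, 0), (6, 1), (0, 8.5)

Evaluate the objective at each vertex of the feasible region:
  z(0, 0) = 0
  z(6.75, 0) = -128.2
  z(6, 1) = -129  ←
  z(0, 8.5) = -127.5
The minimum is at x1 = 6, x2 = 1.

(6, 1)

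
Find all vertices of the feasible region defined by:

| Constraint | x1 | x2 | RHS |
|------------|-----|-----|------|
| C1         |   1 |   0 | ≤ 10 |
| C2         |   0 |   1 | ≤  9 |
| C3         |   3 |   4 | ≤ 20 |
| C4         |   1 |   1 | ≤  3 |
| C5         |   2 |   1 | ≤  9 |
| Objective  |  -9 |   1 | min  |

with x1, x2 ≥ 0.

(0, 0), (3, 0), (0, 3)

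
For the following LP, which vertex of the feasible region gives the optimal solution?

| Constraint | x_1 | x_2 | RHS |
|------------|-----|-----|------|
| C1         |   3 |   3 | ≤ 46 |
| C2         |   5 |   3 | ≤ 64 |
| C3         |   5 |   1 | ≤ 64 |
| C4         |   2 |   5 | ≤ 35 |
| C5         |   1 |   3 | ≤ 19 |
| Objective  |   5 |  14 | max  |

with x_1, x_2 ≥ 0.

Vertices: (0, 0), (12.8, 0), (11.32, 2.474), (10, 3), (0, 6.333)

Evaluate the objective at each vertex of the feasible region:
  z(0, 0) = 0
  z(12.8, 0) = 64
  z(11.32, 2.474) = 91.21
  z(10, 3) = 92  ←
  z(0, 6.333) = 88.67
The maximum is at x_1 = 10, x_2 = 3.

(10, 3)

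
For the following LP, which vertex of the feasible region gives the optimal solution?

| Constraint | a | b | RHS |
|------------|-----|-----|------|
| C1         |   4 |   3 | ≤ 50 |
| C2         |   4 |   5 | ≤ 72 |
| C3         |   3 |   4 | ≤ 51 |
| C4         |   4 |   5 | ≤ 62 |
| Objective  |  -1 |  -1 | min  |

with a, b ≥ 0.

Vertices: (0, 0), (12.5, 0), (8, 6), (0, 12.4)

Evaluate the objective at each vertex of the feasible region:
  z(0, 0) = 0
  z(12.5, 0) = -12.5
  z(8, 6) = -14  ←
  z(0, 12.4) = -12.4
The minimum is at a = 8, b = 6.

(8, 6)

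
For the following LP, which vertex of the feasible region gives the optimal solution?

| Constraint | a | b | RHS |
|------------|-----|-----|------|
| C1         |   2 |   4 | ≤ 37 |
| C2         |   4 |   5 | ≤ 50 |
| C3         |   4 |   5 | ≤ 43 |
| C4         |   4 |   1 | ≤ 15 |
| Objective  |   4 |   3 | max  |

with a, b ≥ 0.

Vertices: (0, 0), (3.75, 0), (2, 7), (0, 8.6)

Evaluate the objective at each vertex of the feasible region:
  z(0, 0) = 0
  z(3.75, 0) = 15
  z(2, 7) = 29  ←
  z(0, 8.6) = 25.8
The maximum is at a = 2, b = 7.

(2, 7)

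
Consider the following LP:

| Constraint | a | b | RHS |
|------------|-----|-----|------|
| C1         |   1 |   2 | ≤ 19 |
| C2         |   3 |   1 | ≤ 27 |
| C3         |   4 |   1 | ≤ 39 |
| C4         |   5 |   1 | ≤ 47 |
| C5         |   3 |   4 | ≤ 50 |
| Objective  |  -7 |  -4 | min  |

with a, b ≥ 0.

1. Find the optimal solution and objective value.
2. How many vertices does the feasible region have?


1. a = 7, b = 6, z = -73
2. 4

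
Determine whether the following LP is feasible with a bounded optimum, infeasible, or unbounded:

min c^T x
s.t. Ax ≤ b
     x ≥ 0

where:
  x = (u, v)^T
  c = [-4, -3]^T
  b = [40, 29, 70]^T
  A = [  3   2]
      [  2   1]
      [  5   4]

Feasible with a bounded optimal solution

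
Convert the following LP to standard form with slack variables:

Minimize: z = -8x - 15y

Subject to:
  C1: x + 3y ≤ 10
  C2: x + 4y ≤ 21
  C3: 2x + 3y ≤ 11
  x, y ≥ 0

min z = -8x - 15y

s.t.
  x + 3y + s1 = 10
  x + 4y + s2 = 21
  2x + 3y + s3 = 11
  x, y, s1, s2, s3 ≥ 0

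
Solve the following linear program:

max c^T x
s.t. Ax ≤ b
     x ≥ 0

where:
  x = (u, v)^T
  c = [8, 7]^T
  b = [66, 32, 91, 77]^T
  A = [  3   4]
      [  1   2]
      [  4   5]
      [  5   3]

Evaluate the objective at each vertex of the feasible region:
  z(0, 0) = 0
  z(15.4, 0) = 123.2
  z(10, 9) = 143  ←
  z(2, 15) = 121
  z(0, 16) = 112
The maximum is at u = 10, v = 9.

u = 10, v = 9, z = 143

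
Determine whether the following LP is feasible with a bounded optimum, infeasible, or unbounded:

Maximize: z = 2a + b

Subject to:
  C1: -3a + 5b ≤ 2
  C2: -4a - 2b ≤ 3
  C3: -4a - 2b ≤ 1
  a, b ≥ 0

Unbounded (objective can increase without bound)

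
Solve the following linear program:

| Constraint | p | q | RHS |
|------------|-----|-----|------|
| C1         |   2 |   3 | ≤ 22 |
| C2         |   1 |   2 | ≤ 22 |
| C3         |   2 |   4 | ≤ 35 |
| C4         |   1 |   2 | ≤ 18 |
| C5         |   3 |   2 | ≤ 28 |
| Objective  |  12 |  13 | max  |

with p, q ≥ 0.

Evaluate the objective at each vertex of the feasible region:
  z(0, 0) = 0
  z(9.333, 0) = 112
  z(8, 2) = 122  ←
  z(0, 7.333) = 95.33
The maximum is at p = 8, q = 2.

p = 8, q = 2, z = 122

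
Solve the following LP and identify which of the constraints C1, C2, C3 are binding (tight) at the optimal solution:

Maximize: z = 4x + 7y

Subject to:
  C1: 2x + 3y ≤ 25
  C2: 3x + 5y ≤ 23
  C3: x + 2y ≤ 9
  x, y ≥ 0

At x = 1, y = 4, compute slack b - a·x for each constraint:
  C1: 25 − 14 = 11  (slack)
  C2: 23 − 23 = 0  (binding)
  C3: 9 − 9 = 0  (binding)

Optimal: x = 1, y = 4
Binding: C2, C3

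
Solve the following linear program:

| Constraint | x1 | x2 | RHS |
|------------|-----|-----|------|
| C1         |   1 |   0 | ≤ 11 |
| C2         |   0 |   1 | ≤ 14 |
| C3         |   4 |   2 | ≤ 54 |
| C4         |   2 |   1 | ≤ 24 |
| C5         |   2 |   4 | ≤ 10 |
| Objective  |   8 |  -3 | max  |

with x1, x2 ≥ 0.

Evaluate the objective at each vertex of the feasible region:
  z(0, 0) = 0
  z(5, 0) = 40  ←
  z(0, 2.5) = -7.5
The maximum is at x1 = 5, x2 = 0.

x1 = 5, x2 = 0, z = 40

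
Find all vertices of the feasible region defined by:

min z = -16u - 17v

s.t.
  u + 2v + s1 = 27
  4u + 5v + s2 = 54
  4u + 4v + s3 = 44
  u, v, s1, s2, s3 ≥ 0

(0, 0), (11, 0), (1, 10), (0, 10.8)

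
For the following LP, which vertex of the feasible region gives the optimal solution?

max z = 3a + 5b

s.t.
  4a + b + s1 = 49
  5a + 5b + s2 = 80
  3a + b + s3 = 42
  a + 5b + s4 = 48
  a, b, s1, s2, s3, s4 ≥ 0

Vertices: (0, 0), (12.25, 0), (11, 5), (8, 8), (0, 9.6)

Evaluate the objective at each vertex of the feasible region:
  z(0, 0) = 0
  z(12.25, 0) = 36.75
  z(11, 5) = 58
  z(8, 8) = 64  ←
  z(0, 9.6) = 48
The maximum is at a = 8, b = 8.

(8, 8)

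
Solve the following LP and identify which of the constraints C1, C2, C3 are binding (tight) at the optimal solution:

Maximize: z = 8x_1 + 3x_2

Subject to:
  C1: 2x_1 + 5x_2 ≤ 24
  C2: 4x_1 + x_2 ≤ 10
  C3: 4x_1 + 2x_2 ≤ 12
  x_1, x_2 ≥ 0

At x_1 = 2, x_2 = 2, compute slack b - a·x for each constraint:
  C1: 24 − 14 = 10  (slack)
  C2: 10 − 10 = 0  (binding)
  C3: 12 − 12 = 0  (binding)

Optimal: x_1 = 2, x_2 = 2
Binding: C2, C3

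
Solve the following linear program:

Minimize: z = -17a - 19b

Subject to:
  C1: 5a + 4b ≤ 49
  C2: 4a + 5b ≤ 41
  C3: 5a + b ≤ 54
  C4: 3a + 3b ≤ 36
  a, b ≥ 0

Evaluate the objective at each vertex of the feasible region:
  z(0, 0) = 0
  z(9.8, 0) = -166.6
  z(9, 1) = -172  ←
  z(0, 8.2) = -155.8
The minimum is at a = 9, b = 1.

a = 9, b = 1, z = -172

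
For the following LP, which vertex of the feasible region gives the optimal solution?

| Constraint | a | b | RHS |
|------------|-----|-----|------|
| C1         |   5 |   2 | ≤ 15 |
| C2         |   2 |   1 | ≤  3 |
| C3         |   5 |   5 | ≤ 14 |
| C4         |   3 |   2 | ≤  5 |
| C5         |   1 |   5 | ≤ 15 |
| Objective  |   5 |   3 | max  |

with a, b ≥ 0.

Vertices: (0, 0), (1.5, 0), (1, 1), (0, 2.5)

Evaluate the objective at each vertex of the feasible region:
  z(0, 0) = 0
  z(1.5, 0) = 7.5
  z(1, 1) = 8  ←
  z(0, 2.5) = 7.5
The maximum is at a = 1, b = 1.

(1, 1)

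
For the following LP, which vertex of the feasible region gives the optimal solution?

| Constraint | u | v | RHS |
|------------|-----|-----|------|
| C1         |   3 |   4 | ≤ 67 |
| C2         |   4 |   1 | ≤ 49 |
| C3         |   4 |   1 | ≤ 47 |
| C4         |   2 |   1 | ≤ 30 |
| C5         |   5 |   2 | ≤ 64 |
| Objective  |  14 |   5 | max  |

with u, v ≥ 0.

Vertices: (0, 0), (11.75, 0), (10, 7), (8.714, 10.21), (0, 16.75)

Evaluate the objective at each vertex of the feasible region:
  z(0, 0) = 0
  z(11.75, 0) = 164.5
  z(10, 7) = 175  ←
  z(8.714, 10.21) = 173.1
  z(0, 16.75) = 83.75
The maximum is at u = 10, v = 7.

(10, 7)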